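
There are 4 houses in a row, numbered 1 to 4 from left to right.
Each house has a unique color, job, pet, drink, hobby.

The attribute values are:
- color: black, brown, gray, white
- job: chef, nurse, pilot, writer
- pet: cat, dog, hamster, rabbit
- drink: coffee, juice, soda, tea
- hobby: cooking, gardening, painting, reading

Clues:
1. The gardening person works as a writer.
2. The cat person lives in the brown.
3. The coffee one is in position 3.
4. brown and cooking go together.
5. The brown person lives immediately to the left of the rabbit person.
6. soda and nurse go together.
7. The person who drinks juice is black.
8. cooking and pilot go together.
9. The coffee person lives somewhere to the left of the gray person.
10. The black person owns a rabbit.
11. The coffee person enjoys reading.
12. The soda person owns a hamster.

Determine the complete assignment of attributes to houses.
Solution:

House | Color | Job | Pet | Drink | Hobby
-----------------------------------------
  1   | brown | pilot | cat | tea | cooking
  2   | black | writer | rabbit | juice | gardening
  3   | white | chef | dog | coffee | reading
  4   | gray | nurse | hamster | soda | painting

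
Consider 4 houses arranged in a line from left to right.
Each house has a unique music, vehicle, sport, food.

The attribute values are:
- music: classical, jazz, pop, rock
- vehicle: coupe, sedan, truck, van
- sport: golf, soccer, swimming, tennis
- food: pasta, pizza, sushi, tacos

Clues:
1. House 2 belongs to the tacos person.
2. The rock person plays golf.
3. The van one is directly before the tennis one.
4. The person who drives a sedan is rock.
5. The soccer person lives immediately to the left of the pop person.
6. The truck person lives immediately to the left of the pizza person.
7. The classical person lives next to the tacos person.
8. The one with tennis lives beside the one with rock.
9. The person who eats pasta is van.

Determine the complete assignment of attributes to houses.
Solution:

House | Music | Vehicle | Sport | Food
--------------------------------------
  1   | classical | van | soccer | pasta
  2   | pop | truck | tennis | tacos
  3   | rock | sedan | golf | pizza
  4   | jazz | coupe | swimming | sushi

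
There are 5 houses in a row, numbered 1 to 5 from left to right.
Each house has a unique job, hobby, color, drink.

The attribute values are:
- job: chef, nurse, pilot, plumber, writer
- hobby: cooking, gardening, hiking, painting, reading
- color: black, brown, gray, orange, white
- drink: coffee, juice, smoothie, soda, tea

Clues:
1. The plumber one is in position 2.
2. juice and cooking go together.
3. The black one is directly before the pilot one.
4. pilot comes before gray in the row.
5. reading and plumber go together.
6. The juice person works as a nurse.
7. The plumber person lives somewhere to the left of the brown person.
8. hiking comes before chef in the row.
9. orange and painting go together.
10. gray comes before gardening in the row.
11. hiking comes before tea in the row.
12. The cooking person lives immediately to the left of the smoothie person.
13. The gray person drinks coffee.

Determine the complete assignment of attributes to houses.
Solution:

House | Job | Hobby | Color | Drink
-----------------------------------
  1   | nurse | cooking | white | juice
  2   | plumber | reading | black | smoothie
  3   | pilot | painting | orange | soda
  4   | writer | hiking | gray | coffee
  5   | chef | gardening | brown | tea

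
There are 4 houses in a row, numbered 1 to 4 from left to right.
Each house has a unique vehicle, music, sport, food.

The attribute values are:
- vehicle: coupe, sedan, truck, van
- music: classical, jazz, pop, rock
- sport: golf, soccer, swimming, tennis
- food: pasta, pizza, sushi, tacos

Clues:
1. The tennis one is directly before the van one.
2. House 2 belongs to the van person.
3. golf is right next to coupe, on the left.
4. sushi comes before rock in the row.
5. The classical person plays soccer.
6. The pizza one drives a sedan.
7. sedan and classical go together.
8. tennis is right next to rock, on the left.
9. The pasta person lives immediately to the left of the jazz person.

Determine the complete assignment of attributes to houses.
Solution:

House | Vehicle | Music | Sport | Food
--------------------------------------
  1   | truck | pop | tennis | sushi
  2   | van | rock | golf | pasta
  3   | coupe | jazz | swimming | tacos
  4   | sedan | classical | soccer | pizza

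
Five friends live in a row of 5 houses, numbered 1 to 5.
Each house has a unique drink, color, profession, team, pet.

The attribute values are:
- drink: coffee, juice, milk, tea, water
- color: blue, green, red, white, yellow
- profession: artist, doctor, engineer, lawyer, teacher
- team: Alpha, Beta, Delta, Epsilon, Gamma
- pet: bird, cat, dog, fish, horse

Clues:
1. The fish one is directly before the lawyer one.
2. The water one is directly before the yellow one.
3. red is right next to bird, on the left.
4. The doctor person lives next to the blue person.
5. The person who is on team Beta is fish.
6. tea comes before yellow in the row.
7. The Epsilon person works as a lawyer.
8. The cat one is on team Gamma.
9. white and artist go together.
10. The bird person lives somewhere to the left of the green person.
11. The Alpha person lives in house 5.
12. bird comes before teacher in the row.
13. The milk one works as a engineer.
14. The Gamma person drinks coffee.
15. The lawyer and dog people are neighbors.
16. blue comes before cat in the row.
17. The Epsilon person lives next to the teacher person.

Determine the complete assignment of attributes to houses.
Solution:

House | Drink | Color | Profession | Team | Pet
-----------------------------------------------
  1   | tea | red | doctor | Beta | fish
  2   | water | blue | lawyer | Epsilon | bird
  3   | juice | yellow | teacher | Delta | dog
  4   | coffee | white | artist | Gamma | cat
  5   | milk | green | engineer | Alpha | horse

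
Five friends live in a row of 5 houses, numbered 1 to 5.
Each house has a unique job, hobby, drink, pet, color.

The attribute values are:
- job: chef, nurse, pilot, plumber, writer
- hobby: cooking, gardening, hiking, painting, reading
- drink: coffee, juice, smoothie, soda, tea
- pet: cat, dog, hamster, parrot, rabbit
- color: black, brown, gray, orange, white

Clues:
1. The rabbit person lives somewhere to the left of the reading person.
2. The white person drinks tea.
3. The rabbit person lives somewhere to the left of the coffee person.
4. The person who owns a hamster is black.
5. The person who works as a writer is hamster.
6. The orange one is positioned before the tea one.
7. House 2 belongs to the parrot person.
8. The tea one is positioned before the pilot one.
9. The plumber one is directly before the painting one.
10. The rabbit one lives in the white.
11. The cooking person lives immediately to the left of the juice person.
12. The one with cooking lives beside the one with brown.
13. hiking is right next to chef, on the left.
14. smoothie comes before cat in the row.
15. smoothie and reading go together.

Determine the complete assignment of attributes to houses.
Solution:

House | Job | Hobby | Drink | Pet | Color
-----------------------------------------
  1   | nurse | cooking | soda | dog | orange
  2   | plumber | hiking | juice | parrot | brown
  3   | chef | painting | tea | rabbit | white
  4   | writer | reading | smoothie | hamster | black
  5   | pilot | gardening | coffee | cat | gray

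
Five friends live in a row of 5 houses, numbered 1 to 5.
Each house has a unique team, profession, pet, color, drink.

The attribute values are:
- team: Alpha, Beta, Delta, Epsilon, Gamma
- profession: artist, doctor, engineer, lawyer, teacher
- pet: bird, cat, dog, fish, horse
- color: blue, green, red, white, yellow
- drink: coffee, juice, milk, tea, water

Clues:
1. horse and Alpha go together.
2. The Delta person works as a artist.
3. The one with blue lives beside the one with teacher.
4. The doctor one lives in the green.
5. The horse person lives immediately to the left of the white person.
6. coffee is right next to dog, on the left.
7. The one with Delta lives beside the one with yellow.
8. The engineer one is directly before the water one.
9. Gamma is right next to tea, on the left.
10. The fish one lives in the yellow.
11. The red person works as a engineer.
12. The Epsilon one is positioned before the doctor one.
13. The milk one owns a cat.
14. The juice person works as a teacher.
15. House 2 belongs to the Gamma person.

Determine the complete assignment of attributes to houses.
Solution:

House | Team | Profession | Pet | Color | Drink
-----------------------------------------------
  1   | Alpha | engineer | horse | red | coffee
  2   | Gamma | lawyer | dog | white | water
  3   | Delta | artist | bird | blue | tea
  4   | Epsilon | teacher | fish | yellow | juice
  5   | Beta | doctor | cat | green | milk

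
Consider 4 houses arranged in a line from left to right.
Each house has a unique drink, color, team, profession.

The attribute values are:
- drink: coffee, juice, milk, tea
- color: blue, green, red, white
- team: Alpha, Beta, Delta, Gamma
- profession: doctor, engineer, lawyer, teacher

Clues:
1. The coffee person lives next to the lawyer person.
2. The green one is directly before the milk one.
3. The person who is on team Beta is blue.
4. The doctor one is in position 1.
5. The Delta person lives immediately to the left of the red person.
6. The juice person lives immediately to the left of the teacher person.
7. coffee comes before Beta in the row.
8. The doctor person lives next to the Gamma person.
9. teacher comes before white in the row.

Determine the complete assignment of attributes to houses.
Solution:

House | Drink | Color | Team | Profession
-----------------------------------------
  1   | juice | green | Delta | doctor
  2   | milk | red | Gamma | teacher
  3   | coffee | white | Alpha | engineer
  4   | tea | blue | Beta | lawyer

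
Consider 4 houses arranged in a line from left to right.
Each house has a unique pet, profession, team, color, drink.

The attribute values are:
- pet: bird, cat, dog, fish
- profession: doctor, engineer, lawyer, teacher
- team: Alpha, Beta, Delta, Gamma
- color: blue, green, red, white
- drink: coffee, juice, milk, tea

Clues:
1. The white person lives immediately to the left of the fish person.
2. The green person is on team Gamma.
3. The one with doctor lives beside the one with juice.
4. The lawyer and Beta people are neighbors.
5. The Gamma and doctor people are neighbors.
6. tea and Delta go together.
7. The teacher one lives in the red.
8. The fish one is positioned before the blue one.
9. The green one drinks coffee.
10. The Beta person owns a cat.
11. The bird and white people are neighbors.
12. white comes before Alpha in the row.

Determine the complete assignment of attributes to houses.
Solution:

House | Pet | Profession | Team | Color | Drink
-----------------------------------------------
  1   | bird | lawyer | Gamma | green | coffee
  2   | cat | doctor | Beta | white | milk
  3   | fish | teacher | Alpha | red | juice
  4   | dog | engineer | Delta | blue | tea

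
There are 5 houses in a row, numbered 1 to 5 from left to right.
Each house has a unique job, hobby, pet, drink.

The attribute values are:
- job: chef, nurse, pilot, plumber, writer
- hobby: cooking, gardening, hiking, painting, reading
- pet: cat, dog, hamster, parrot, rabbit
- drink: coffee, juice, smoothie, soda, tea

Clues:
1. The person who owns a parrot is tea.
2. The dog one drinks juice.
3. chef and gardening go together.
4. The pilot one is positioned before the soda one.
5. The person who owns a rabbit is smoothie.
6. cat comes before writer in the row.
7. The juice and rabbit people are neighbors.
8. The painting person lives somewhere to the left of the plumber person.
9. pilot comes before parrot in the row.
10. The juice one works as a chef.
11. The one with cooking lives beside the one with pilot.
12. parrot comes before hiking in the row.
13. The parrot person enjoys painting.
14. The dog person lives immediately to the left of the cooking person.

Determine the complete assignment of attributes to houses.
Solution:

House | Job | Hobby | Pet | Drink
---------------------------------
  1   | chef | gardening | dog | juice
  2   | nurse | cooking | rabbit | smoothie
  3   | pilot | reading | cat | coffee
  4   | writer | painting | parrot | tea
  5   | plumber | hiking | hamster | soda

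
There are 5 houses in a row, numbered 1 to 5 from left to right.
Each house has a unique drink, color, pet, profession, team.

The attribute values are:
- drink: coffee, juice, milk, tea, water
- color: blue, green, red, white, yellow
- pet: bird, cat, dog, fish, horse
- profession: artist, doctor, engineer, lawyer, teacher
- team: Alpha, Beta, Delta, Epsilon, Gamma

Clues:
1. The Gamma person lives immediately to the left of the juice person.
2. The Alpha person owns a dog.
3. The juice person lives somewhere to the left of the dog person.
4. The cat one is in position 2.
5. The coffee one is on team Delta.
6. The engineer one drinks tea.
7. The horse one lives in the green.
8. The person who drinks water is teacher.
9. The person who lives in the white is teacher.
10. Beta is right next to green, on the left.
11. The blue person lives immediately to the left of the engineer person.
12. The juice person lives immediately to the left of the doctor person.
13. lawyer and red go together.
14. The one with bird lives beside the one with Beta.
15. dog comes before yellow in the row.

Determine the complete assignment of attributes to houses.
Solution:

House | Drink | Color | Pet | Profession | Team
-----------------------------------------------
  1   | water | white | bird | teacher | Gamma
  2   | juice | red | cat | lawyer | Beta
  3   | coffee | green | horse | doctor | Delta
  4   | milk | blue | dog | artist | Alpha
  5   | tea | yellow | fish | engineer | Epsilon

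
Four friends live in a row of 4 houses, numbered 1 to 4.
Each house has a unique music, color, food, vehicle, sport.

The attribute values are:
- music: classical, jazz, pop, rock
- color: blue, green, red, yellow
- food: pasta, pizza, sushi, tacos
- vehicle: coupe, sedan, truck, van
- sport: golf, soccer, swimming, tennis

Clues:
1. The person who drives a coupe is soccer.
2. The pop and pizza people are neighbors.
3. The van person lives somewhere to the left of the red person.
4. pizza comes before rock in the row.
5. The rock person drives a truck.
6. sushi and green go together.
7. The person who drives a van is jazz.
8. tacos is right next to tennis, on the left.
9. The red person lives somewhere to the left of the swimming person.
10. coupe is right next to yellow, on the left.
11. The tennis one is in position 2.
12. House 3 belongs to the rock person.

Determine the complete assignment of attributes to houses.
Solution:

House | Music | Color | Food | Vehicle | Sport
----------------------------------------------
  1   | pop | blue | tacos | coupe | soccer
  2   | jazz | yellow | pizza | van | tennis
  3   | rock | red | pasta | truck | golf
  4   | classical | green | sushi | sedan | swimming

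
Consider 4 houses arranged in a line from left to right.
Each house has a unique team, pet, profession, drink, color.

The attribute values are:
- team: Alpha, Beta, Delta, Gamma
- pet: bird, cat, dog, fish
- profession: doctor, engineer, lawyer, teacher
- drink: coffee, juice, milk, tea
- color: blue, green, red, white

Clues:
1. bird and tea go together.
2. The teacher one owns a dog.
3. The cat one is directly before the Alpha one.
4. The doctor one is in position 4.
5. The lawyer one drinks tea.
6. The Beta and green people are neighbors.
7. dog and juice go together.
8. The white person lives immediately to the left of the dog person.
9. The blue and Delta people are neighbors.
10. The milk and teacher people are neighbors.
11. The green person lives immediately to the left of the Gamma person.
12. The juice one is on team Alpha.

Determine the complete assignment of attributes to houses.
Solution:

House | Team | Pet | Profession | Drink | Color
-----------------------------------------------
  1   | Beta | cat | engineer | milk | white
  2   | Alpha | dog | teacher | juice | green
  3   | Gamma | bird | lawyer | tea | blue
  4   | Delta | fish | doctor | coffee | red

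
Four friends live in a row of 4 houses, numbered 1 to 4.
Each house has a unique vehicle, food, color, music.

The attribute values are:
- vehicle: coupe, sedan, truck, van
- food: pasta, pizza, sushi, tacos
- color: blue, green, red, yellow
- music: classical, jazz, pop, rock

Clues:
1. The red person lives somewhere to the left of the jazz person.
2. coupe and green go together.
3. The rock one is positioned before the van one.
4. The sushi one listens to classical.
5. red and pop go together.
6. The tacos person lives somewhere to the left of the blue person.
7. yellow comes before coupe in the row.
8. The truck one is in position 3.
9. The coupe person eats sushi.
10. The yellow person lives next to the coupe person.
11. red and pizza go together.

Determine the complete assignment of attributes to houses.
Solution:

House | Vehicle | Food | Color | Music
--------------------------------------
  1   | sedan | tacos | yellow | rock
  2   | coupe | sushi | green | classical
  3   | truck | pizza | red | pop
  4   | van | pasta | blue | jazz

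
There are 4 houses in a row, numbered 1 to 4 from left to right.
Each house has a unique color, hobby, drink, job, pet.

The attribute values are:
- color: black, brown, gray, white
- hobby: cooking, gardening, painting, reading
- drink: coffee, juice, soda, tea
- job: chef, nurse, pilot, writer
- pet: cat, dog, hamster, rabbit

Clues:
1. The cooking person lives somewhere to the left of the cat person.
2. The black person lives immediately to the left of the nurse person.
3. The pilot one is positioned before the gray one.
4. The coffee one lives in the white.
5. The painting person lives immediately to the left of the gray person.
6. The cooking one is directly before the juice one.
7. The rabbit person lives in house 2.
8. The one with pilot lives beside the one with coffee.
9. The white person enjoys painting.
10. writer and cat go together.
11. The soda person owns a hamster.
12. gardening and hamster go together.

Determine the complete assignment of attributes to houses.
Solution:

House | Color | Hobby | Drink | Job | Pet
-----------------------------------------
  1   | black | gardening | soda | pilot | hamster
  2   | white | painting | coffee | nurse | rabbit
  3   | gray | cooking | tea | chef | dog
  4   | brown | reading | juice | writer | cat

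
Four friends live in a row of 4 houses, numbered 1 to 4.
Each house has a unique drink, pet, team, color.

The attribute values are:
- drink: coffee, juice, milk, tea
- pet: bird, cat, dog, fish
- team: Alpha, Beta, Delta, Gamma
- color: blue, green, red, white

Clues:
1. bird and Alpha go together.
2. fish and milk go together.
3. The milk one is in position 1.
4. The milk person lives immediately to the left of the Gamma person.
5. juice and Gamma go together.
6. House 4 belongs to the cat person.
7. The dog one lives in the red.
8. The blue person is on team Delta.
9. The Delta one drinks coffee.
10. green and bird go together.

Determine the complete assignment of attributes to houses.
Solution:

House | Drink | Pet | Team | Color
----------------------------------
  1   | milk | fish | Beta | white
  2   | juice | dog | Gamma | red
  3   | tea | bird | Alpha | green
  4   | coffee | cat | Delta | blue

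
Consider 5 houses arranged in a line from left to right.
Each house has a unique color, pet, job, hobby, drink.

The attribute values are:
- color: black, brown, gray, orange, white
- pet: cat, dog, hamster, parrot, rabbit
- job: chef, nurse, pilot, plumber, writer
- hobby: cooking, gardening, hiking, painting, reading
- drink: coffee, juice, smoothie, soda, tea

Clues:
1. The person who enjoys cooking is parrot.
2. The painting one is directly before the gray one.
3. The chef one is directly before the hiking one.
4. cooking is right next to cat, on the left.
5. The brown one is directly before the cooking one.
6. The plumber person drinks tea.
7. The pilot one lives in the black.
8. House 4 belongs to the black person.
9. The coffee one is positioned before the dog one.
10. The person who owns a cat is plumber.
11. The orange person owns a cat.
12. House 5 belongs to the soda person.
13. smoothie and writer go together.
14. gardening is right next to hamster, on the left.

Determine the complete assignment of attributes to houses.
Solution:

House | Color | Pet | Job | Hobby | Drink
-----------------------------------------
  1   | brown | rabbit | writer | painting | smoothie
  2   | gray | parrot | chef | cooking | coffee
  3   | orange | cat | plumber | hiking | tea
  4   | black | dog | pilot | gardening | juice
  5   | white | hamster | nurse | reading | soda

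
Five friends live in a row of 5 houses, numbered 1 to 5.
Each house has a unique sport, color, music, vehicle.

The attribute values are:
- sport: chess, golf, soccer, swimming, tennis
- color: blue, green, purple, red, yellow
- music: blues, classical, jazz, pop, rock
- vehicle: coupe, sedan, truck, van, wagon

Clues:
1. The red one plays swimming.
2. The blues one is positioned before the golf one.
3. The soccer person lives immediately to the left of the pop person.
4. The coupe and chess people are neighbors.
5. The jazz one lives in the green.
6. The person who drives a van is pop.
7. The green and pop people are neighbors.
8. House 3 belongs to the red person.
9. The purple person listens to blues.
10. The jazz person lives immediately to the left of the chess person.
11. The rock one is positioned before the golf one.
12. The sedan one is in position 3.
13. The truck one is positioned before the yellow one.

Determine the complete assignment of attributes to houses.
Solution:

House | Sport | Color | Music | Vehicle
---------------------------------------
  1   | soccer | green | jazz | coupe
  2   | chess | blue | pop | van
  3   | swimming | red | rock | sedan
  4   | tennis | purple | blues | truck
  5   | golf | yellow | classical | wagon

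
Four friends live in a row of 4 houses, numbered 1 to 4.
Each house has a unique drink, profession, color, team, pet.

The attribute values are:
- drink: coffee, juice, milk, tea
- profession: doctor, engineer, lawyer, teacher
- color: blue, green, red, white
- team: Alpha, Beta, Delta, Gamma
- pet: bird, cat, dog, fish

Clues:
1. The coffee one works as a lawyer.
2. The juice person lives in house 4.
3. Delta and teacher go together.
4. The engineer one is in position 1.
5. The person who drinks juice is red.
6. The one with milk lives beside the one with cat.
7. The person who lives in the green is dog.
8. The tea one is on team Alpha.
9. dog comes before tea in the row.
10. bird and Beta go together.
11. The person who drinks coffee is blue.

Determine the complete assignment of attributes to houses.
Solution:

House | Drink | Profession | Color | Team | Pet
-----------------------------------------------
  1   | milk | engineer | green | Gamma | dog
  2   | tea | doctor | white | Alpha | cat
  3   | coffee | lawyer | blue | Beta | bird
  4   | juice | teacher | red | Delta | fish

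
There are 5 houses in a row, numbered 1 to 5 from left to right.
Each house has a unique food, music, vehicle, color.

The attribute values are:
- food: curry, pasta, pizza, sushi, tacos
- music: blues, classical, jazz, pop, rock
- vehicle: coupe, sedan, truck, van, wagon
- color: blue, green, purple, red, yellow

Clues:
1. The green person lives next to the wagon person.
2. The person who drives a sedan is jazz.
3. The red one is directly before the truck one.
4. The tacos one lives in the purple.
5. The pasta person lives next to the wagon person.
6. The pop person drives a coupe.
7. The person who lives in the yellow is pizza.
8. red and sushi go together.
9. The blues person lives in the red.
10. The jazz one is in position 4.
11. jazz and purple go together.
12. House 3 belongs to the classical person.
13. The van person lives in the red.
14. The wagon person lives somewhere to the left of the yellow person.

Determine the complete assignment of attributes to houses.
Solution:

House | Food | Music | Vehicle | Color
--------------------------------------
  1   | sushi | blues | van | red
  2   | pasta | rock | truck | green
  3   | curry | classical | wagon | blue
  4   | tacos | jazz | sedan | purple
  5   | pizza | pop | coupe | yellow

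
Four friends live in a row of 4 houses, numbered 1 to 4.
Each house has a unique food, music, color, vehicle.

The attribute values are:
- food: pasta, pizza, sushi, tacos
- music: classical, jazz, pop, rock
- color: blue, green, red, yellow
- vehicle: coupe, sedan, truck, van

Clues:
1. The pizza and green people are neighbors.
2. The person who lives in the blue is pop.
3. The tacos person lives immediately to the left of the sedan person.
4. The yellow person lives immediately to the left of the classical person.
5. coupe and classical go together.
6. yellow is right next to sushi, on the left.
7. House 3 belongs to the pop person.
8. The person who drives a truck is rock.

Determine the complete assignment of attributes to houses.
Solution:

House | Food | Music | Color | Vehicle
--------------------------------------
  1   | pizza | rock | yellow | truck
  2   | sushi | classical | green | coupe
  3   | tacos | pop | blue | van
  4   | pasta | jazz | red | sedan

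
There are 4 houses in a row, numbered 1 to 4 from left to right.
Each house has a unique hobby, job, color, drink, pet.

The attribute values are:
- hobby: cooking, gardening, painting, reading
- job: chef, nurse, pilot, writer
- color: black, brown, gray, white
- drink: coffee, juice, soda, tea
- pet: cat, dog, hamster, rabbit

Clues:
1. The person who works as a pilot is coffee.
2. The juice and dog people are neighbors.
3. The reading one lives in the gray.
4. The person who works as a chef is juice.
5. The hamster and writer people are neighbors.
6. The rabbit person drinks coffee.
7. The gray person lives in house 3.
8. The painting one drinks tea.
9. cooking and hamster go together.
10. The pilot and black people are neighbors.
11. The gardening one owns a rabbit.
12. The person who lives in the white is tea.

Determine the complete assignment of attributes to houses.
Solution:

House | Hobby | Job | Color | Drink | Pet
-----------------------------------------
  1   | gardening | pilot | brown | coffee | rabbit
  2   | cooking | chef | black | juice | hamster
  3   | reading | writer | gray | soda | dog
  4   | painting | nurse | white | tea | cat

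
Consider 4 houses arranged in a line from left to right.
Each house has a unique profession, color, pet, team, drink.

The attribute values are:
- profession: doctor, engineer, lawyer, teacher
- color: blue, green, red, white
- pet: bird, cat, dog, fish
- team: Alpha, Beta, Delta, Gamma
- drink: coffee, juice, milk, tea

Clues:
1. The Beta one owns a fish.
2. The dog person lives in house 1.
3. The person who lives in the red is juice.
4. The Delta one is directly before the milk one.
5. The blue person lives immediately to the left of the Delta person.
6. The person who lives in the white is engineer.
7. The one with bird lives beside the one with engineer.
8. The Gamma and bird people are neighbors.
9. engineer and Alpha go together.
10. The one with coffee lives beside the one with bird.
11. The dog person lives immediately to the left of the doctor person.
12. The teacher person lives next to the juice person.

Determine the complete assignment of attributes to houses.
Solution:

House | Profession | Color | Pet | Team | Drink
-----------------------------------------------
  1   | teacher | blue | dog | Gamma | coffee
  2   | doctor | red | bird | Delta | juice
  3   | engineer | white | cat | Alpha | milk
  4   | lawyer | green | fish | Beta | tea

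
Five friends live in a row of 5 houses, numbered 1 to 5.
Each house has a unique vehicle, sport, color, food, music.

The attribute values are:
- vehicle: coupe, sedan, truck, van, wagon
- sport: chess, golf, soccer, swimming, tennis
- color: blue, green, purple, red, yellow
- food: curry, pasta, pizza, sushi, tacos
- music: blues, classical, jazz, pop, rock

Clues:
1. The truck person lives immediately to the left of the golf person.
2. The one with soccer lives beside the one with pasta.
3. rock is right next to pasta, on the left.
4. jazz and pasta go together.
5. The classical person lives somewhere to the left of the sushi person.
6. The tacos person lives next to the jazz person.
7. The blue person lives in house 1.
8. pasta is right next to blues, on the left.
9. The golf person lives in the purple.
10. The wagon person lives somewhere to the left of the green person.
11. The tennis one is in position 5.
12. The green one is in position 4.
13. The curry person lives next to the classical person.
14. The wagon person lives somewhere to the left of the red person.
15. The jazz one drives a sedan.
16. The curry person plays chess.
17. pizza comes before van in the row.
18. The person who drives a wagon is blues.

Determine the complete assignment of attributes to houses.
Solution:

House | Vehicle | Sport | Color | Food | Music
----------------------------------------------
  1   | truck | soccer | blue | tacos | rock
  2   | sedan | golf | purple | pasta | jazz
  3   | wagon | chess | yellow | curry | blues
  4   | coupe | swimming | green | pizza | classical
  5   | van | tennis | red | sushi | pop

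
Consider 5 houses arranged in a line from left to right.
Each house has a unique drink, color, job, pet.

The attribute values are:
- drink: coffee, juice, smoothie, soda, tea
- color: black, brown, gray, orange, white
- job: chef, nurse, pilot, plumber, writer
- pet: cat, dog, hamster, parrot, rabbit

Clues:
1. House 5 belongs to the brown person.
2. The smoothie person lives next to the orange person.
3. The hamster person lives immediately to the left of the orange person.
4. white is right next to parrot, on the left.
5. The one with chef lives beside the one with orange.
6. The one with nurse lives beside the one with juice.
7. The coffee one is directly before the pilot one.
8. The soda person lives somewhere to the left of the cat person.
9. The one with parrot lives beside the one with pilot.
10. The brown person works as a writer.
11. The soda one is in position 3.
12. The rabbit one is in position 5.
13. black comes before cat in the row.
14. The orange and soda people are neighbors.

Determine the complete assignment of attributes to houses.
Solution:

House | Drink | Color | Job | Pet
---------------------------------
  1   | smoothie | white | chef | hamster
  2   | coffee | orange | plumber | parrot
  3   | soda | black | pilot | dog
  4   | tea | gray | nurse | cat
  5   | juice | brown | writer | rabbit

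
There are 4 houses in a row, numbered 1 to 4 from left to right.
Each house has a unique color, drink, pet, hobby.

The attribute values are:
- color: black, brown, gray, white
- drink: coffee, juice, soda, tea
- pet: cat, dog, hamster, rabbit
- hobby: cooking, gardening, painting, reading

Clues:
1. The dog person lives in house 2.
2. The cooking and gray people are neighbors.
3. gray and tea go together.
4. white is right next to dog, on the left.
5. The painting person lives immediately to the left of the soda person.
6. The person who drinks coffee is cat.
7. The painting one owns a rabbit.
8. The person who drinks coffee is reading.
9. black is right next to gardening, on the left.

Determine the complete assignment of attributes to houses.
Solution:

House | Color | Drink | Pet | Hobby
-----------------------------------
  1   | white | juice | rabbit | painting
  2   | black | soda | dog | cooking
  3   | gray | tea | hamster | gardening
  4   | brown | coffee | cat | reading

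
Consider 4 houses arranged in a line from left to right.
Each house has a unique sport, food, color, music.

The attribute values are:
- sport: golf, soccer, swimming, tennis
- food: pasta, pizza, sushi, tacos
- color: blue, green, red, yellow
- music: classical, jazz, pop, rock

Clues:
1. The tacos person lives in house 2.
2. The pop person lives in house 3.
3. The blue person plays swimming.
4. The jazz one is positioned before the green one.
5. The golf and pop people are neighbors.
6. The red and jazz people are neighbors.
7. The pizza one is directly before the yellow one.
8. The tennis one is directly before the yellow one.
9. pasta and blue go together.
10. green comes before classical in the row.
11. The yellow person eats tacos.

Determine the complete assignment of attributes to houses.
Solution:

House | Sport | Food | Color | Music
------------------------------------
  1   | tennis | pizza | red | rock
  2   | golf | tacos | yellow | jazz
  3   | soccer | sushi | green | pop
  4   | swimming | pasta | blue | classical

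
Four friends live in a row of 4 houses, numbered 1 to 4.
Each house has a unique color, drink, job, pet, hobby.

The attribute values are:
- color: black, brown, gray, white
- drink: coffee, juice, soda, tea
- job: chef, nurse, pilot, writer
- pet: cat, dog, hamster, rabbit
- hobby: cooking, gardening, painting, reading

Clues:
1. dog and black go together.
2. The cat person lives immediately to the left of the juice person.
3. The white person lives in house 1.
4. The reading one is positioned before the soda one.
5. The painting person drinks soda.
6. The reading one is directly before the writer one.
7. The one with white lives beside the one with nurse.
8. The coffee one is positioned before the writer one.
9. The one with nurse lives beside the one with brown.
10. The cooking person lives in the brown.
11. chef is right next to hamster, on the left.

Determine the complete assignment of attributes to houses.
Solution:

House | Color | Drink | Job | Pet | Hobby
-----------------------------------------
  1   | white | coffee | chef | cat | gardening
  2   | gray | juice | nurse | hamster | reading
  3   | brown | tea | writer | rabbit | cooking
  4   | black | soda | pilot | dog | painting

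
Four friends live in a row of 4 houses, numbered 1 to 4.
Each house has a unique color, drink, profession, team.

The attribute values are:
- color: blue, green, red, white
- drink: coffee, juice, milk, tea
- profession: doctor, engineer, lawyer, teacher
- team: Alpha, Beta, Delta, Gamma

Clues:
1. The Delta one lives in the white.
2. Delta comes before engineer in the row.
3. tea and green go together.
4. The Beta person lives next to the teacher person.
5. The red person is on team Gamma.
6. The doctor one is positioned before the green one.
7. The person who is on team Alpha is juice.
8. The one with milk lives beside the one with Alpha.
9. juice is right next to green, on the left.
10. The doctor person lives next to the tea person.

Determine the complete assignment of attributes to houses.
Solution:

House | Color | Drink | Profession | Team
-----------------------------------------
  1   | white | milk | lawyer | Delta
  2   | blue | juice | doctor | Alpha
  3   | green | tea | engineer | Beta
  4   | red | coffee | teacher | Gamma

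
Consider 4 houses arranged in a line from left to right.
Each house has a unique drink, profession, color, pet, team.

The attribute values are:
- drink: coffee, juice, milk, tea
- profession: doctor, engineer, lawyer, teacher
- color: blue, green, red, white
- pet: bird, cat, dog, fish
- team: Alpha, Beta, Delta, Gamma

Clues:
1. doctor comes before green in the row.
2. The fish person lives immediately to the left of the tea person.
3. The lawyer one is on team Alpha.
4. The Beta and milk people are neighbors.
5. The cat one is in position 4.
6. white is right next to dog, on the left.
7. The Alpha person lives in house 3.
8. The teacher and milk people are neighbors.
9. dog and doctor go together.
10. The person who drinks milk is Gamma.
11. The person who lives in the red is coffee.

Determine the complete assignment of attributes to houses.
Solution:

House | Drink | Profession | Color | Pet | Team
-----------------------------------------------
  1   | juice | teacher | white | bird | Beta
  2   | milk | doctor | blue | dog | Gamma
  3   | coffee | lawyer | red | fish | Alpha
  4   | tea | engineer | green | cat | Delta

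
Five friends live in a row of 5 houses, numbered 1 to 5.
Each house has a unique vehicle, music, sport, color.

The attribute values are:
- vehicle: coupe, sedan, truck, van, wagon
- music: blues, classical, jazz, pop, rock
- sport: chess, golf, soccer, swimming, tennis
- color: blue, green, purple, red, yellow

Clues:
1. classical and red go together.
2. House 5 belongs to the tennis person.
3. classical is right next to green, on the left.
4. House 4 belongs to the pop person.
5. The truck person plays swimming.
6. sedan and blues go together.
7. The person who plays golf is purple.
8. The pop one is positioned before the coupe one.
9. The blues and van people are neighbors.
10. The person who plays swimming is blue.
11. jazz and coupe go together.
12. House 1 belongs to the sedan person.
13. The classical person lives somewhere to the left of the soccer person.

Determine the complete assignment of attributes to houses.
Solution:

House | Vehicle | Music | Sport | Color
---------------------------------------
  1   | sedan | blues | golf | purple
  2   | van | classical | chess | red
  3   | wagon | rock | soccer | green
  4   | truck | pop | swimming | blue
  5   | coupe | jazz | tennis | yellow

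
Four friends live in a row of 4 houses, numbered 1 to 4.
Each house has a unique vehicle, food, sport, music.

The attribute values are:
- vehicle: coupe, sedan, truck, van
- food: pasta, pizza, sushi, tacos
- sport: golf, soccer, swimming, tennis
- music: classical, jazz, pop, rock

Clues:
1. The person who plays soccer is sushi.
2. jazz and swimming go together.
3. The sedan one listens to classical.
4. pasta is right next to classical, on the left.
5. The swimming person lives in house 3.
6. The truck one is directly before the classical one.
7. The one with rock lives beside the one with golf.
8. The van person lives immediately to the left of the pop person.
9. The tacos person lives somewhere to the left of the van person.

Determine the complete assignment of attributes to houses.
Solution:

House | Vehicle | Food | Sport | Music
--------------------------------------
  1   | truck | pasta | tennis | rock
  2   | sedan | tacos | golf | classical
  3   | van | pizza | swimming | jazz
  4   | coupe | sushi | soccer | pop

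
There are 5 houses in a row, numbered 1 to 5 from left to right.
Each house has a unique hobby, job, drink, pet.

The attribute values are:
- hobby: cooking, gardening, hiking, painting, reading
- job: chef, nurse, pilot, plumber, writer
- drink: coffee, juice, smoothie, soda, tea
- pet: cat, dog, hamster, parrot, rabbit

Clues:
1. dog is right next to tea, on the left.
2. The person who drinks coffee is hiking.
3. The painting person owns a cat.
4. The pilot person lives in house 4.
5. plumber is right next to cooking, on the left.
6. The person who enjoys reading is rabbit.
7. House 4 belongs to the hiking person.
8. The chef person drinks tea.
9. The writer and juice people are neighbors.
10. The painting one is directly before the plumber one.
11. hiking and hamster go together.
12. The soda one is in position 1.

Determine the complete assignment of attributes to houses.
Solution:

House | Hobby | Job | Drink | Pet
---------------------------------
  1   | painting | writer | soda | cat
  2   | gardening | plumber | juice | dog
  3   | cooking | chef | tea | parrot
  4   | hiking | pilot | coffee | hamster
  5   | reading | nurse | smoothie | rabbit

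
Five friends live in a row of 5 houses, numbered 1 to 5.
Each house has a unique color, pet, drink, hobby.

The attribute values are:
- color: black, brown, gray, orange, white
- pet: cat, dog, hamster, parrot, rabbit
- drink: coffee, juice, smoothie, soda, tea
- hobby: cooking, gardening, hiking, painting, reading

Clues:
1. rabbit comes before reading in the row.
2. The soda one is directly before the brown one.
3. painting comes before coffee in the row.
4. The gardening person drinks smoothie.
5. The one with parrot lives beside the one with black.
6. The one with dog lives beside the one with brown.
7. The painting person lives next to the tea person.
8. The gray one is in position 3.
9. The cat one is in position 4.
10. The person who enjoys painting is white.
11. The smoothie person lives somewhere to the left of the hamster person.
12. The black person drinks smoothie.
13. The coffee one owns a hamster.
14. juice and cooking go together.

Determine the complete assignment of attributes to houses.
Solution:

House | Color | Pet | Drink | Hobby
-----------------------------------
  1   | white | dog | soda | painting
  2   | brown | rabbit | tea | hiking
  3   | gray | parrot | juice | cooking
  4   | black | cat | smoothie | gardening
  5   | orange | hamster | coffee | reading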